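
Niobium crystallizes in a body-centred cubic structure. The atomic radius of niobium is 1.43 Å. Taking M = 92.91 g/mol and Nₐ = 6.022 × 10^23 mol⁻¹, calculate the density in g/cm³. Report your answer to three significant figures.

8.57 g/cm³

In a BCC lattice, atoms touch along the body diagonal, so √3·a = 4r, giving a = 3.302 Å = 3.302 × 10^-8 cm.
With Z = 2, ρ = Z·M/(N_A·a³) = 2 × 92.91 / (6.022 × 10²³ × 3.602 × 10^-23) = 8.567 g/cm³.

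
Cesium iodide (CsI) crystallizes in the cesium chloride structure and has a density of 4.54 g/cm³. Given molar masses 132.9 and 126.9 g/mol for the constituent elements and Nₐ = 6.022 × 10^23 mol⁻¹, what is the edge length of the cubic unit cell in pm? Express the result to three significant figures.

M(CsI) = 259.8 g/mol; Z = 1 formula unit per cell.
a³ = Z·M/(N_A·ρ) = 1 × 259.8 / (6.022 × 10²³ × 4.54) = 9.503 × 10^-23 cm³, so a = 4.563 × 10^-8 cm = 456 pm.

456 pm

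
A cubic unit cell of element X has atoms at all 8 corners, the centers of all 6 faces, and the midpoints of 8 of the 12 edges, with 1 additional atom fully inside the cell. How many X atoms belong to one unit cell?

Corner atoms are shared by 8 cells (1/8 each), face atoms by 2 (1/2 each), edge atoms by 4 (1/4 each), interior atoms are unshared.
Net atoms = 8 × 1/8 + 6 × 1/2 + 8 × 1/4 + 1 = 1 + 3 + 2 + 1 = 7.

7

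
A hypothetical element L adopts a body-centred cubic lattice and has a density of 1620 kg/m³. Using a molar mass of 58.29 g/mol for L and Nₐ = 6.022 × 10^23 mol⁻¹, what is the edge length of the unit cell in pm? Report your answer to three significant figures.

493 pm

With Z = 2 atoms per BCC cell, a³ = Z·M/(N_A·ρ) = 2 × 58.29 / (6.022 × 10²³ × 1.620 g/cm³) = 1.195 × 10^-22 cm³.
a = (1.195 × 10^-22)^(1/3) = 4.926 × 10^-8 cm = 493 pm.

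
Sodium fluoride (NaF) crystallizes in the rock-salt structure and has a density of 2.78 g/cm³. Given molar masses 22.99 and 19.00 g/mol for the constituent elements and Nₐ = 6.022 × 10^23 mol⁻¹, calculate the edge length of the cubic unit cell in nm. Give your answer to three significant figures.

M(NaF) = 41.99 g/mol; Z = 4 formula units per cell.
a³ = Z·M/(N_A·ρ) = 4 × 41.99 / (6.022 × 10²³ × 2.78) = 1.003 × 10^-22 cm³, so a = 4.647 × 10^-8 cm = 0.465 nm.

0.465 nm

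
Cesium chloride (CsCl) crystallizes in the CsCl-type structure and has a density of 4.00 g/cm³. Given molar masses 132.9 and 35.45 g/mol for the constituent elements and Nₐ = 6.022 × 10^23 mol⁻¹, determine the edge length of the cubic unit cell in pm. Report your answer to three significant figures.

M(CsCl) = 168.35 g/mol; Z = 1 formula unit per cell.
a³ = Z·M/(N_A·ρ) = 1 × 168.35 / (6.022 × 10²³ × 4.00) = 6.989 × 10^-23 cm³, so a = 4.119 × 10^-8 cm = 412 pm.

412 pm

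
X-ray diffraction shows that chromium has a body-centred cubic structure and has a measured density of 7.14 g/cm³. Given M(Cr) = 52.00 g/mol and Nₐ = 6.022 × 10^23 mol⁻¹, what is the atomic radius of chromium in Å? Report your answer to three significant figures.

1.25 Å

For a BCC cell (Z = 2), a³ = Z·M/(N_A·ρ) = 2 × 52.00 / (6.022 × 10²³ × 7.140) = 2.419 × 10^-23 cm³, so a = 2.892 × 10^-8 cm = 2.892 Å.
Atoms touch along the body diagonal, so √3·a = 4r, so r = 0.4330 × a = 1.25 Å.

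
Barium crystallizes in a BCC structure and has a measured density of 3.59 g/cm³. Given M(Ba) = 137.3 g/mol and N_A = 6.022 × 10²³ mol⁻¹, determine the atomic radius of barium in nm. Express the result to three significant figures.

For a BCC cell (Z = 2), a³ = Z·M/(N_A·ρ) = 2 × 137.3 / (6.022 × 10²³ × 3.590) = 1.270 × 10^-22 cm³, so a = 5.027 × 10^-8 cm = 0.5027 nm.
Atoms touch along the body diagonal, so √3·a = 4r, so r = 0.4330 × a = 0.218 nm.

0.218 nm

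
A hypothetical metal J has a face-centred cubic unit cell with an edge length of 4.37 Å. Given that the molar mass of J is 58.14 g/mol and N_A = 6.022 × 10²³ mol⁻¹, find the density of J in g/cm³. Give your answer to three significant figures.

An FCC unit cell contains Z = 4 atoms.
Cell volume: a³ = (4.37 Å)³ = (4.370 × 10^-8 cm)³ = 8.345 × 10^-23 cm³.
ρ = Z·M/(N_A·a³) = 4 × 58.14 / (6.022 × 10²³ × 8.345 × 10^-23) = 4.628 g/cm³.

4.63 g/cm³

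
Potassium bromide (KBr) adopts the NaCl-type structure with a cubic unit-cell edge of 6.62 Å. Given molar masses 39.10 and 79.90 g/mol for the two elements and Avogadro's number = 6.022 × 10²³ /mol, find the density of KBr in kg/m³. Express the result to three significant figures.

2720 kg/m³

The NaCl-type structure contains Z = 4 formula units per cell; M(KBr) = 39.10 + 79.90 = 119.0 g/mol.
a³ = (6.620 × 10^-8 cm)³ = 2.901 × 10^-22 cm³.
ρ = 4 × 119.0 / (6.022 × 10²³ × 2.901 × 10^-22) = 2.725 g/cm³ = 2720 kg/m³.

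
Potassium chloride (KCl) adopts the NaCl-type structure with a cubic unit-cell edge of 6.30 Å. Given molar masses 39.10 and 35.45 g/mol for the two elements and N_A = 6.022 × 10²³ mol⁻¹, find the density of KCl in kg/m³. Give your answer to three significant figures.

1980 kg/m³

The NaCl-type structure contains Z = 4 formula units per cell; M(KCl) = 39.10 + 35.45 = 74.55 g/mol.
a³ = (6.300 × 10^-8 cm)³ = 2.500 × 10^-22 cm³.
ρ = 4 × 74.55 / (6.022 × 10²³ × 2.500 × 10^-22) = 1.980 g/cm³ = 1980 kg/m³.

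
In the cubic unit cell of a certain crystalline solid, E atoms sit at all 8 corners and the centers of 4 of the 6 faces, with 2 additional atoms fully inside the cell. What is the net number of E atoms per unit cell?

Corner atoms are shared by 8 cells (1/8 each), face atoms by 2 (1/2 each), interior atoms are unshared.
Net atoms = 8 × 1/8 + 4 × 1/2 + 2 = 1 + 2 + 2 = 5.

5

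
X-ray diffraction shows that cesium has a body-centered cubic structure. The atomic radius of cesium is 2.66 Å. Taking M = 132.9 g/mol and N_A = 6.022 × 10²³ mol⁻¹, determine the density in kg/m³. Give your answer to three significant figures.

In a BCC lattice, atoms touch along the body diagonal, so √3·a = 4r, giving a = 6.143 Å = 6.143 × 10^-8 cm.
With Z = 2, ρ = Z·M/(N_A·a³) = 2 × 132.9 / (6.022 × 10²³ × 2.318 × 10^-22) = 1.904 g/cm³ = 1900 kg/m³.

1900 kg/m³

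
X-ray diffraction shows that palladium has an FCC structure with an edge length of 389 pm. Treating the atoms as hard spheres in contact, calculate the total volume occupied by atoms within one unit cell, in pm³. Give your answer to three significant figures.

4.36 × 10^7 pm³

In an FCC lattice atoms touch along the face diagonal, so √2·a = 4r, so r = 0.3536a = 137.5 pm.
V_atoms = Z × (4/3)πr³ = 4 × (4/3)π × (137.5)³ = 4.36 × 10^7 pm³.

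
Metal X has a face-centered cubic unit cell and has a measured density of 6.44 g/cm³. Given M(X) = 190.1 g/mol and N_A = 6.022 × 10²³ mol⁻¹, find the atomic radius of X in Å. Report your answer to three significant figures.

For an FCC cell (Z = 4), a³ = Z·M/(N_A·ρ) = 4 × 190.1 / (6.022 × 10²³ × 6.440) = 1.961 × 10^-22 cm³, so a = 5.809 × 10^-8 cm = 5.809 Å.
Atoms touch along the face diagonal, so √2·a = 4r, so r = 0.3536 × a = 2.05 Å.

2.05 Å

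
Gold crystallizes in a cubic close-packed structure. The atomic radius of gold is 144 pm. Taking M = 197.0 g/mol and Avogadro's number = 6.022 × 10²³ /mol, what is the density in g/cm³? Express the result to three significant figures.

19.4 g/cm³

In an FCC lattice, atoms touch along the face diagonal, so √2·a = 4r, giving a = 407.3 pm = 4.073 × 10^-8 cm.
With Z = 4, ρ = Z·M/(N_A·a³) = 4 × 197.0 / (6.022 × 10²³ × 6.757 × 10^-23) = 19.37 g/cm³.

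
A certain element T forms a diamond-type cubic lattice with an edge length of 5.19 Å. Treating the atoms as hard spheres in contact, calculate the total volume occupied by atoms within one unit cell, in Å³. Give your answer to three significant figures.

In a diamond cubic lattice nearest neighbors lie along the body diagonal with √3·a = 8r, so r = 0.2165a = 1.124 Å.
V_atoms = Z × (4/3)πr³ = 8 × (4/3)π × (1.124)³ = 47.5 Å³.

47.5 Å³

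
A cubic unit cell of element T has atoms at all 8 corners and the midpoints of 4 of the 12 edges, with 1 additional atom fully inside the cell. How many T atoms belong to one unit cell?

Corner atoms are shared by 8 cells (1/8 each), edge atoms by 4 (1/4 each), interior atoms are unshared.
Net atoms = 8 × 1/8 + 4 × 1/4 + 1 = 1 + 1 + 1 = 3.

3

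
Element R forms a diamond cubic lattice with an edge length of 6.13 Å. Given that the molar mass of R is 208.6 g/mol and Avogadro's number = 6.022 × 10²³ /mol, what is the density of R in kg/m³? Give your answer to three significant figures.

12000 kg/m³

A diamond cubic unit cell contains Z = 8 atoms.
Cell volume: a³ = (6.13 Å)³ = (6.130 × 10^-8 cm)³ = 2.303 × 10^-22 cm³.
ρ = Z·M/(N_A·a³) = 8 × 208.6 / (6.022 × 10²³ × 2.303 × 10^-22) = 12.03 g/cm³ = 12000 kg/m³.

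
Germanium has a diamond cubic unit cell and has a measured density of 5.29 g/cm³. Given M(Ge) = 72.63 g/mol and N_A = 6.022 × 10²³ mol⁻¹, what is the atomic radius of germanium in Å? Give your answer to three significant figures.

1.23 Å

For a diamond cubic cell (Z = 8), a³ = Z·M/(N_A·ρ) = 8 × 72.63 / (6.022 × 10²³ × 5.290) = 1.824 × 10^-22 cm³, so a = 5.671 × 10^-8 cm = 5.671 Å.
Nearest neighbors lie along the body diagonal with √3·a = 8r, so r = 0.2165 × a = 1.23 Å.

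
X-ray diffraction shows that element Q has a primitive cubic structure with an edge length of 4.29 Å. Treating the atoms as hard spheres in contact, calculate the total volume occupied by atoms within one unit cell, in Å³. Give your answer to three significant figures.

41.3 Å³

In a simple cubic lattice atoms touch along the cell edge, so a = 2r, so r = 0.5000a = 2.145 Å.
V_atoms = Z × (4/3)πr³ = 1 × (4/3)π × (2.145)³ = 41.3 Å³.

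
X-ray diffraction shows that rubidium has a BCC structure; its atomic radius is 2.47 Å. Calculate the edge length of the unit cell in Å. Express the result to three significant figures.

5.70 Å

In a BCC lattice, atoms touch along the body diagonal, so √3·a = 4r.
a = 4r/√3 = 4 × 2.47 / 1.7321 = 5.70 Å.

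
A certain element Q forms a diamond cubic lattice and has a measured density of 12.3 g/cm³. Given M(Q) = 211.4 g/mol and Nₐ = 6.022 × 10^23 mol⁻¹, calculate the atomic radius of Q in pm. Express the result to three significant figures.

132 pm

For a diamond cubic cell (Z = 8), a³ = Z·M/(N_A·ρ) = 8 × 211.4 / (6.022 × 10²³ × 12.30) = 2.283 × 10^-22 cm³, so a = 6.112 × 10^-8 cm = 611.2 pm.
Nearest neighbors lie along the body diagonal with √3·a = 8r, so r = 0.2165 × a = 132 pm.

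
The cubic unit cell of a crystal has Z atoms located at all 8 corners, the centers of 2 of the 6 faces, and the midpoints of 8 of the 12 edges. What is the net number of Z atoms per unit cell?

4

Corner atoms are shared by 8 cells (1/8 each), face atoms by 2 (1/2 each), edge atoms by 4 (1/4 each).
Net atoms = 8 × 1/8 + 2 × 1/2 + 8 × 1/4 = 1 + 1 + 2 = 4.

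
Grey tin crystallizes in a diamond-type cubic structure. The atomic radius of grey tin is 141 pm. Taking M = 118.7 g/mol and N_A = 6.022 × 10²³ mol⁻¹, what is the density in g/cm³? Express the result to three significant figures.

5.71 g/cm³

In a diamond cubic lattice, nearest neighbors lie along the body diagonal with √3·a = 8r, giving a = 651.3 pm = 6.513 × 10^-8 cm.
With Z = 8, ρ = Z·M/(N_A·a³) = 8 × 118.7 / (6.022 × 10²³ × 2.762 × 10^-22) = 5.709 g/cm³.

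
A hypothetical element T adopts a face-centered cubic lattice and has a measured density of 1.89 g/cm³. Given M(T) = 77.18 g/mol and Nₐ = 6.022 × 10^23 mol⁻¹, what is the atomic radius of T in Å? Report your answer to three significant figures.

For an FCC cell (Z = 4), a³ = Z·M/(N_A·ρ) = 4 × 77.18 / (6.022 × 10²³ × 1.890) = 2.712 × 10^-22 cm³, so a = 6.473 × 10^-8 cm = 6.473 Å.
Atoms touch along the face diagonal, so √2·a = 4r, so r = 0.3536 × a = 2.29 Å.

2.29 Å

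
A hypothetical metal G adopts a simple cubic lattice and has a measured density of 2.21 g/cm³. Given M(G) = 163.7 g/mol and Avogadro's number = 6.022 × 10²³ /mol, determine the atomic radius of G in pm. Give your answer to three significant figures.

249 pm

For a simple cubic cell (Z = 1), a³ = Z·M/(N_A·ρ) = 1 × 163.7 / (6.022 × 10²³ × 2.210) = 1.230 × 10^-22 cm³, so a = 4.973 × 10^-8 cm = 497.3 pm.
Atoms touch along the cell edge, so a = 2r, so r = 0.5000 × a = 249 pm.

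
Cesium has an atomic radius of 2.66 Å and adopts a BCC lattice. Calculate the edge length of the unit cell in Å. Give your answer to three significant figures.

In a BCC lattice, atoms touch along the body diagonal, so √3·a = 4r.
a = 4r/√3 = 4 × 2.66 / 1.7321 = 6.14 Å.

6.14 Å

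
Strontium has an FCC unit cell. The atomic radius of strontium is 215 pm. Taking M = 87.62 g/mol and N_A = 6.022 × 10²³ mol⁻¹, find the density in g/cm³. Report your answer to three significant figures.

2.59 g/cm³

In an FCC lattice, atoms touch along the face diagonal, so √2·a = 4r, giving a = 608.1 pm = 6.081 × 10^-8 cm.
With Z = 4, ρ = Z·M/(N_A·a³) = 4 × 87.62 / (6.022 × 10²³ × 2.249 × 10^-22) = 2.588 g/cm³.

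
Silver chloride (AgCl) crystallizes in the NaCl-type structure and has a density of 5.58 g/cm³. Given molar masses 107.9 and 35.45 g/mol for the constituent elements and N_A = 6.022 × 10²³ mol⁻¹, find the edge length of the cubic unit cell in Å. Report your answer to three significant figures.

M(AgCl) = 143.35 g/mol; Z = 4 formula units per cell.
a³ = Z·M/(N_A·ρ) = 4 × 143.35 / (6.022 × 10²³ × 5.58) = 1.706 × 10^-22 cm³, so a = 5.547 × 10^-8 cm = 5.55 Å.

5.55 Å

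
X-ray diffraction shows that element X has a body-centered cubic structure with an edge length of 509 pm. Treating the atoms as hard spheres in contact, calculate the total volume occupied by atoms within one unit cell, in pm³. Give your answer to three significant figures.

8.97 × 10^7 pm³

In a BCC lattice atoms touch along the body diagonal, so √3·a = 4r, so r = 0.4330a = 220.4 pm.
V_atoms = Z × (4/3)πr³ = 2 × (4/3)π × (220.4)³ = 8.97 × 10^7 pm³.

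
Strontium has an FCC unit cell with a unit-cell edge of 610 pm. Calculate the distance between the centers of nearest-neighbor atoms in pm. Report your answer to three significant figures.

In an FCC structure, atoms touch along the face diagonal, so √2·a = 4r; the nearest-neighbor distance equals 2r = 0.7071·a.
d = 0.7071 × 610 = 431 pm.

431 pm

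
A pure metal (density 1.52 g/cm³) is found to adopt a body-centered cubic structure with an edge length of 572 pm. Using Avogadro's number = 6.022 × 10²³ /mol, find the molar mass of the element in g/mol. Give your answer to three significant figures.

A BCC cell has Z = 2 atoms; a = 5.720 × 10^-8 cm.
M = ρ·N_A·a³/Z = 1.52 × 6.022 × 10²³ × 1.871 × 10^-22 / 2 = 85.7 g/mol.

85.7 g/mol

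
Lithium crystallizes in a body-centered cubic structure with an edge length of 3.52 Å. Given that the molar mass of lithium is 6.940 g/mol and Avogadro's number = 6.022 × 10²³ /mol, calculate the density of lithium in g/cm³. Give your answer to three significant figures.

A BCC unit cell contains Z = 2 atoms.
Cell volume: a³ = (3.52 Å)³ = (3.520 × 10^-8 cm)³ = 4.361 × 10^-23 cm³.
ρ = Z·M/(N_A·a³) = 2 × 6.940 / (6.022 × 10²³ × 4.361 × 10^-23) = 0.5285 g/cm³.

0.528 g/cm³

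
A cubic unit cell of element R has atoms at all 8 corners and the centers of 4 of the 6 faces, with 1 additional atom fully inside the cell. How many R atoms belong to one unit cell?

4

Corner atoms are shared by 8 cells (1/8 each), face atoms by 2 (1/2 each), interior atoms are unshared.
Net atoms = 8 × 1/8 + 4 × 1/2 + 1 = 1 + 2 + 1 = 4.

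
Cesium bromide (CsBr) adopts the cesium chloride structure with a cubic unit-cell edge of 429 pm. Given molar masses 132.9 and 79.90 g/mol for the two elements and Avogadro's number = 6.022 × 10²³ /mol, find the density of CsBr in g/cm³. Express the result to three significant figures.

4.48 g/cm³

The cesium chloride structure contains Z = 1 formula unit per cell; M(CsBr) = 132.9 + 79.90 = 212.8 g/mol.
a³ = (4.290 × 10^-8 cm)³ = 7.895 × 10^-23 cm³.
ρ = 1 × 212.8 / (6.022 × 10²³ × 7.895 × 10^-23) = 4.476 g/cm³.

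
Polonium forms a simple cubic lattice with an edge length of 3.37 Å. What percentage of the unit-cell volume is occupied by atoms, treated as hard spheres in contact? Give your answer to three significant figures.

52.4%

In a simple cubic lattice atoms touch along the cell edge, so a = 2r, so r = 0.5000a = 1.685 Å.
Packing fraction = Z·(4/3)πr³ / a³ = 1 × (4/3)π × (1.685)³ / (3.37)³ = 0.5236 = 52.4%.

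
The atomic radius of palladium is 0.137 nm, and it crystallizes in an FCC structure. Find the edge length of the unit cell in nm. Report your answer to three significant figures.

In an FCC lattice, atoms touch along the face diagonal, so √2·a = 4r.
a = 4r/√2 = 4 × 0.137 / 1.4142 = 0.387 nm.

0.387 nm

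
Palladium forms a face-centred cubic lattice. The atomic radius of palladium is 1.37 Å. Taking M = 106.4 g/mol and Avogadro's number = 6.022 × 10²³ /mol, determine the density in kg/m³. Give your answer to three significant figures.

In an FCC lattice, atoms touch along the face diagonal, so √2·a = 4r, giving a = 3.875 Å = 3.875 × 10^-8 cm.
With Z = 4, ρ = Z·M/(N_A·a³) = 4 × 106.4 / (6.022 × 10²³ × 5.818 × 10^-23) = 12.15 g/cm³ = 12100 kg/m³.

12100 kg/m³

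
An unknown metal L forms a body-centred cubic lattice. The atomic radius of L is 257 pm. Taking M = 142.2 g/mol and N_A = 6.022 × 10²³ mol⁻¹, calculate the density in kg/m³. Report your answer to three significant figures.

In a BCC lattice, atoms touch along the body diagonal, so √3·a = 4r, giving a = 593.5 pm = 5.935 × 10^-8 cm.
With Z = 2, ρ = Z·M/(N_A·a³) = 2 × 142.2 / (6.022 × 10²³ × 2.091 × 10^-22) = 2.259 g/cm³ = 2260 kg/m³.

2260 kg/m³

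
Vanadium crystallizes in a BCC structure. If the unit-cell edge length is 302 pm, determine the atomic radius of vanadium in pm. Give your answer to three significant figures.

131 pm

In a BCC lattice, atoms touch along the body diagonal, so √3·a = 4r.
r = √3·a/4 = 1.7321 × 302 / 4 = 131 pm.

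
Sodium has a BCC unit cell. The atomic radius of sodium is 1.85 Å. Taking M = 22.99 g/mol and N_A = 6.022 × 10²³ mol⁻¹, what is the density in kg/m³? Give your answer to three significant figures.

In a BCC lattice, atoms touch along the body diagonal, so √3·a = 4r, giving a = 4.272 Å = 4.272 × 10^-8 cm.
With Z = 2, ρ = Z·M/(N_A·a³) = 2 × 22.99 / (6.022 × 10²³ × 7.799 × 10^-23) = 0.9791 g/cm³ = 979 kg/m³.

979 kg/m³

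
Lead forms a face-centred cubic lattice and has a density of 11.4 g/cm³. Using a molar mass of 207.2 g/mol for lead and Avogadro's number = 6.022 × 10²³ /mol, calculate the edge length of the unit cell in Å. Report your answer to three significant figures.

4.94 Å

With Z = 4 atoms per FCC cell, a³ = Z·M/(N_A·ρ) = 4 × 207.2 / (6.022 × 10²³ × 11.40 g/cm³) = 1.207 × 10^-22 cm³.
a = (1.207 × 10^-22)^(1/3) = 4.942 × 10^-8 cm = 4.94 Å.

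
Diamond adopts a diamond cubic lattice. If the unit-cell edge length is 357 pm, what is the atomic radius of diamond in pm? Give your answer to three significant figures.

In a diamond cubic lattice, nearest neighbors lie along the body diagonal with √3·a = 8r.
r = √3·a/8 = 1.7321 × 357 / 8 = 77.3 pm.

77.3 pm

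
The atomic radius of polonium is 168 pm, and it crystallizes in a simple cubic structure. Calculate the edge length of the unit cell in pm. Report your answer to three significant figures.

In a simple cubic lattice, atoms touch along the cell edge, so a = 2r.
a = 2r = 2 × 168 = 336 pm.

336 pm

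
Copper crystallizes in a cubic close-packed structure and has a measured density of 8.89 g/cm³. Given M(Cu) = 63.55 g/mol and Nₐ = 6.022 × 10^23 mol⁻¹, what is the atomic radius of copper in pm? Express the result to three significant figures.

For an FCC cell (Z = 4), a³ = Z·M/(N_A·ρ) = 4 × 63.55 / (6.022 × 10²³ × 8.890) = 4.748 × 10^-23 cm³, so a = 3.621 × 10^-8 cm = 362.1 pm.
Atoms touch along the face diagonal, so √2·a = 4r, so r = 0.3536 × a = 128 pm.

128 pm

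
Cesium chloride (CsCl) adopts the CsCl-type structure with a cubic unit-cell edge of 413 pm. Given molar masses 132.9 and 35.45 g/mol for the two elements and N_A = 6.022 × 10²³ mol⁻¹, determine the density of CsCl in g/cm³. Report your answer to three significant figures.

The CsCl-type structure contains Z = 1 formula unit per cell; M(CsCl) = 132.9 + 35.45 = 168.35 g/mol.
a³ = (4.130 × 10^-8 cm)³ = 7.044 × 10^-23 cm³.
ρ = 1 × 168.35 / (6.022 × 10²³ × 7.044 × 10^-23) = 3.968 g/cm³.

3.97 g/cm³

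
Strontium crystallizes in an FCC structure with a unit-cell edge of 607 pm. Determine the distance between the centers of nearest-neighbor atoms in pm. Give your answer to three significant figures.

In an FCC structure, atoms touch along the face diagonal, so √2·a = 4r; the nearest-neighbor distance equals 2r = 0.7071·a.
d = 0.7071 × 607 = 429 pm.

429 pm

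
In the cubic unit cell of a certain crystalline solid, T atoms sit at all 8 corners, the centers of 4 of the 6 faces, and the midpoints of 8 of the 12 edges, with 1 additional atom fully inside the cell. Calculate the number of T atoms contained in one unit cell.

6

Corner atoms are shared by 8 cells (1/8 each), face atoms by 2 (1/2 each), edge atoms by 4 (1/4 each), interior atoms are unshared.
Net atoms = 8 × 1/8 + 4 × 1/2 + 8 × 1/4 + 1 = 1 + 2 + 2 + 1 = 6.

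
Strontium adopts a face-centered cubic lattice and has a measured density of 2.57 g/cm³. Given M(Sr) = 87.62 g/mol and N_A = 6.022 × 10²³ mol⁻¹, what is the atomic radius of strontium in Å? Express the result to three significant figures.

2.16 Å

For an FCC cell (Z = 4), a³ = Z·M/(N_A·ρ) = 4 × 87.62 / (6.022 × 10²³ × 2.570) = 2.265 × 10^-22 cm³, so a = 6.095 × 10^-8 cm = 6.095 Å.
Atoms touch along the face diagonal, so √2·a = 4r, so r = 0.3536 × a = 2.16 Å.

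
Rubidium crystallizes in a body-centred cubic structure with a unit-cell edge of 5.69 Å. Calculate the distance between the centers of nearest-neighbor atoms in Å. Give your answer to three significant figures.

In a BCC structure, atoms touch along the body diagonal, so √3·a = 4r; the nearest-neighbor distance equals 2r = 0.8660·a.
d = 0.8660 × 5.69 = 4.93 Å.

4.93 Å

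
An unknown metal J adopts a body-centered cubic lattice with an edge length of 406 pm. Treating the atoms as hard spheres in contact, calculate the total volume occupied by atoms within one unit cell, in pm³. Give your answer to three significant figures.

In a BCC lattice atoms touch along the body diagonal, so √3·a = 4r, so r = 0.4330a = 175.8 pm.
V_atoms = Z × (4/3)πr³ = 2 × (4/3)π × (175.8)³ = 4.55 × 10^7 pm³.

4.55 × 10^7 pm³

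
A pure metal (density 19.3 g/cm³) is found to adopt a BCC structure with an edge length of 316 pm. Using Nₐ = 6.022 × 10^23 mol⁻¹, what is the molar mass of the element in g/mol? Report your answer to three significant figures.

183 g/mol

A BCC cell has Z = 2 atoms; a = 3.160 × 10^-8 cm.
M = ρ·N_A·a³/Z = 19.3 × 6.022 × 10²³ × 3.155 × 10^-23 / 2 = 183 g/mol.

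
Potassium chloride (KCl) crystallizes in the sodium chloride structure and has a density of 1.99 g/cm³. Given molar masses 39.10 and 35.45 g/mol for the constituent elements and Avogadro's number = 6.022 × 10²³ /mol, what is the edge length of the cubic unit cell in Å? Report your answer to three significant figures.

M(KCl) = 74.55 g/mol; Z = 4 formula units per cell.
a³ = Z·M/(N_A·ρ) = 4 × 74.55 / (6.022 × 10²³ × 1.99) = 2.488 × 10^-22 cm³, so a = 6.290 × 10^-8 cm = 6.29 Å.

6.29 Å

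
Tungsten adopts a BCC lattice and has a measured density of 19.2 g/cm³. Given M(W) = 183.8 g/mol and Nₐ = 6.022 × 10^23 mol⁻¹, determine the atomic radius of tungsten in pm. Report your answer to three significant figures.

137 pm

For a BCC cell (Z = 2), a³ = Z·M/(N_A·ρ) = 2 × 183.8 / (6.022 × 10²³ × 19.20) = 3.179 × 10^-23 cm³, so a = 3.168 × 10^-8 cm = 316.8 pm.
Atoms touch along the body diagonal, so √3·a = 4r, so r = 0.4330 × a = 137 pm.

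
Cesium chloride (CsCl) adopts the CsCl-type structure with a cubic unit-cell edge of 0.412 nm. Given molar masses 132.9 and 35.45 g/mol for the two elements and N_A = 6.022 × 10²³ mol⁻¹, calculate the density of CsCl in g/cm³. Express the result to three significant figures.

4.00 g/cm³

The CsCl-type structure contains Z = 1 formula unit per cell; M(CsCl) = 132.9 + 35.45 = 168.35 g/mol.
a³ = (4.120 × 10^-8 cm)³ = 6.993 × 10^-23 cm³.
ρ = 1 × 168.35 / (6.022 × 10²³ × 6.993 × 10^-23) = 3.997 g/cm³.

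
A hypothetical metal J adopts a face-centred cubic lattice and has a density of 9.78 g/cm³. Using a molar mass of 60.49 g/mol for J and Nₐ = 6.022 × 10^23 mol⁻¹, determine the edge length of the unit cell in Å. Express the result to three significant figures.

With Z = 4 atoms per FCC cell, a³ = Z·M/(N_A·ρ) = 4 × 60.49 / (6.022 × 10²³ × 9.780 g/cm³) = 4.108 × 10^-23 cm³.
a = (4.108 × 10^-23)^(1/3) = 3.451 × 10^-8 cm = 3.45 Å.

3.45 Å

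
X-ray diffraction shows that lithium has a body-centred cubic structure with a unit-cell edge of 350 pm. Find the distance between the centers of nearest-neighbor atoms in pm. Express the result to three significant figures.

303 pm

In a BCC structure, atoms touch along the body diagonal, so √3·a = 4r; the nearest-neighbor distance equals 2r = 0.8660·a.
d = 0.8660 × 350 = 303 pm.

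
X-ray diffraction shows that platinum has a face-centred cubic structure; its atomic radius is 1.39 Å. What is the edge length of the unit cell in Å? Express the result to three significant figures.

3.93 Å

In an FCC lattice, atoms touch along the face diagonal, so √2·a = 4r.
a = 4r/√2 = 4 × 1.39 / 1.4142 = 3.93 Å.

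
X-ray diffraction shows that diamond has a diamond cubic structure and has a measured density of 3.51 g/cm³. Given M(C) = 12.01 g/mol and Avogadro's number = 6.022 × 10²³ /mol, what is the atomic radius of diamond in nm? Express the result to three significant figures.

For a diamond cubic cell (Z = 8), a³ = Z·M/(N_A·ρ) = 8 × 12.01 / (6.022 × 10²³ × 3.510) = 4.546 × 10^-23 cm³, so a = 3.569 × 10^-8 cm = 0.3569 nm.
Nearest neighbors lie along the body diagonal with √3·a = 8r, so r = 0.2165 × a = 0.0773 nm.

0.0773 nm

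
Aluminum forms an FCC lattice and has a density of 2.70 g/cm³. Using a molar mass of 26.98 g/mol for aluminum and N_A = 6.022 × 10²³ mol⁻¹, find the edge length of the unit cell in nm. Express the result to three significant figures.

With Z = 4 atoms per FCC cell, a³ = Z·M/(N_A·ρ) = 4 × 26.98 / (6.022 × 10²³ × 2.700 g/cm³) = 6.637 × 10^-23 cm³.
a = (6.637 × 10^-23)^(1/3) = 4.049 × 10^-8 cm = 0.405 nm.

0.405 nm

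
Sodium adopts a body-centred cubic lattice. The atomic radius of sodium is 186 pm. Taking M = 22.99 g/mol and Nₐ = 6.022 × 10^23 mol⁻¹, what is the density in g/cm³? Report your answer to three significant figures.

0.963 g/cm³

In a BCC lattice, atoms touch along the body diagonal, so √3·a = 4r, giving a = 429.5 pm = 4.295 × 10^-8 cm.
With Z = 2, ρ = Z·M/(N_A·a³) = 2 × 22.99 / (6.022 × 10²³ × 7.926 × 10^-23) = 0.9634 g/cm³.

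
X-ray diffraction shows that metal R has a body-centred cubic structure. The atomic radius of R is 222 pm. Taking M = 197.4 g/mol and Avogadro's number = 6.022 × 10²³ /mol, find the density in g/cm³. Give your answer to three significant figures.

In a BCC lattice, atoms touch along the body diagonal, so √3·a = 4r, giving a = 512.7 pm = 5.127 × 10^-8 cm.
With Z = 2, ρ = Z·M/(N_A·a³) = 2 × 197.4 / (6.022 × 10²³ × 1.348 × 10^-22) = 4.865 g/cm³.

4.86 g/cm³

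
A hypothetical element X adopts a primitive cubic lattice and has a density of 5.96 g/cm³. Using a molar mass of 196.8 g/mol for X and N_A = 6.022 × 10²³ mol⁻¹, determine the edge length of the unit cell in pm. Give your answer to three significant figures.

With Z = 1 atom per simple cubic cell, a³ = Z·M/(N_A·ρ) = 1 × 196.8 / (6.022 × 10²³ × 5.960 g/cm³) = 5.483 × 10^-23 cm³.
a = (5.483 × 10^-23)^(1/3) = 3.799 × 10^-8 cm = 380 pm.

380 pm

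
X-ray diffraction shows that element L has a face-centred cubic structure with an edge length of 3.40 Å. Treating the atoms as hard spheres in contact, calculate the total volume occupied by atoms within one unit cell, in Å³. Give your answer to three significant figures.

29.1 Å³

In an FCC lattice atoms touch along the face diagonal, so √2·a = 4r, so r = 0.3536a = 1.202 Å.
V_atoms = Z × (4/3)πr³ = 4 × (4/3)π × (1.202)³ = 29.1 Å³.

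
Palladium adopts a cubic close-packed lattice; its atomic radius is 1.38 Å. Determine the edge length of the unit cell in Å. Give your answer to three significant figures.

In an FCC lattice, atoms touch along the face diagonal, so √2·a = 4r.
a = 4r/√2 = 4 × 1.38 / 1.4142 = 3.90 Å.

3.90 Å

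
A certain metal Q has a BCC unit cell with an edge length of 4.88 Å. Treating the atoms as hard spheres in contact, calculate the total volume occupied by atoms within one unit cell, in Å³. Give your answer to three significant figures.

79.0 Å³

In a BCC lattice atoms touch along the body diagonal, so √3·a = 4r, so r = 0.4330a = 2.113 Å.
V_atoms = Z × (4/3)πr³ = 2 × (4/3)π × (2.113)³ = 79.0 Å³.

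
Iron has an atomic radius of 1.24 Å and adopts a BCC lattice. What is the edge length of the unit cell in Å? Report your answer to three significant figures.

In a BCC lattice, atoms touch along the body diagonal, so √3·a = 4r.
a = 4r/√3 = 4 × 1.24 / 1.7321 = 2.86 Å.

2.86 Å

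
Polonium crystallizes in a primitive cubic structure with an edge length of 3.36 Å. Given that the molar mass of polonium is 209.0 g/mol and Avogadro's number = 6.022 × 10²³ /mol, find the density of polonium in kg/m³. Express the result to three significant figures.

A simple cubic unit cell contains Z = 1 atom.
Cell volume: a³ = (3.36 Å)³ = (3.360 × 10^-8 cm)³ = 3.793 × 10^-23 cm³.
ρ = Z·M/(N_A·a³) = 1 × 209.0 / (6.022 × 10²³ × 3.793 × 10^-23) = 9.149 g/cm³ = 9150 kg/m³.

9150 kg/m³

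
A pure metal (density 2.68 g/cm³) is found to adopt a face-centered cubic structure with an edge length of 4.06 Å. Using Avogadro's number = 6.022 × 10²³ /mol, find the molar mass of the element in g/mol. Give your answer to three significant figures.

An FCC cell has Z = 4 atoms; a = 4.060 × 10^-8 cm.
M = ρ·N_A·a³/Z = 2.68 × 6.022 × 10²³ × 6.692 × 10^-23 / 4 = 27.0 g/mol.

27.0 g/mol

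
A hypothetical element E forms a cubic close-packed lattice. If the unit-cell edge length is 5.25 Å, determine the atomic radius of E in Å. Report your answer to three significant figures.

In an FCC lattice, atoms touch along the face diagonal, so √2·a = 4r.
r = √2·a/4 = 1.4142 × 5.25 / 4 = 1.86 Å.

1.86 Å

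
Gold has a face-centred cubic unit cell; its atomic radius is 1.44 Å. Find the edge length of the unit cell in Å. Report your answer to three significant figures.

4.07 Å

In an FCC lattice, atoms touch along the face diagonal, so √2·a = 4r.
a = 4r/√2 = 4 × 1.44 / 1.4142 = 4.07 Å.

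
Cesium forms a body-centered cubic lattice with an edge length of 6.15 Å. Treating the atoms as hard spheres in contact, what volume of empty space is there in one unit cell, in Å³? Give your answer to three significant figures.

In a BCC lattice atoms touch along the body diagonal, so √3·a = 4r, so r = 0.4330a = 2.663 Å.
V_cell = a³ = 232.6 Å³; V_atoms = 2 × (4/3)πr³ = 158.2 Å³.
Empty space = 232.6 − 158.2 = 74.4 Å³.

74.4 Å³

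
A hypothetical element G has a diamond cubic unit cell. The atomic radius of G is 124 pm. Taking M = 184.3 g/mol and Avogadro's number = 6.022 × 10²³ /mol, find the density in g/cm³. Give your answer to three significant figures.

13.0 g/cm³

In a diamond cubic lattice, nearest neighbors lie along the body diagonal with √3·a = 8r, giving a = 572.7 pm = 5.727 × 10^-8 cm.
With Z = 8, ρ = Z·M/(N_A·a³) = 8 × 184.3 / (6.022 × 10²³ × 1.879 × 10^-22) = 13.03 g/cm³.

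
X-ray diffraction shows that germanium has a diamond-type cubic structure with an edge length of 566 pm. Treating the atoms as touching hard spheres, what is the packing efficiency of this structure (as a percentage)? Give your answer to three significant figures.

In a diamond cubic lattice nearest neighbors lie along the body diagonal with √3·a = 8r, so r = 0.2165a = 122.5 pm.
Packing fraction = Z·(4/3)πr³ / a³ = 8 × (4/3)π × (122.5)³ / (566)³ = 0.3401 = 34.0%.

34.0%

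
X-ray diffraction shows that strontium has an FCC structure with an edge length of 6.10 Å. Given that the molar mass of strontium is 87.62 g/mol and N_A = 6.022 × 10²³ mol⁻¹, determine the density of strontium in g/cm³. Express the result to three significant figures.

An FCC unit cell contains Z = 4 atoms.
Cell volume: a³ = (6.10 Å)³ = (6.100 × 10^-8 cm)³ = 2.270 × 10^-22 cm³.
ρ = Z·M/(N_A·a³) = 4 × 87.62 / (6.022 × 10²³ × 2.270 × 10^-22) = 2.564 g/cm³.

2.56 g/cm³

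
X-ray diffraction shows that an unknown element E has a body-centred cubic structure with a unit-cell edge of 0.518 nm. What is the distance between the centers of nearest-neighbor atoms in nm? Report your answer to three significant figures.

0.449 nm

In a BCC structure, atoms touch along the body diagonal, so √3·a = 4r; the nearest-neighbor distance equals 2r = 0.8660·a.
d = 0.8660 × 0.518 = 0.449 nm.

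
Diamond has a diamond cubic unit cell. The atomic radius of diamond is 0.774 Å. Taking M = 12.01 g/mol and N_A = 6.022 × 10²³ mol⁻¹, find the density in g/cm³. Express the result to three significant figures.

In a diamond cubic lattice, nearest neighbors lie along the body diagonal with √3·a = 8r, giving a = 3.575 Å = 3.575 × 10^-8 cm.
With Z = 8, ρ = Z·M/(N_A·a³) = 8 × 12.01 / (6.022 × 10²³ × 4.569 × 10^-23) = 3.492 g/cm³.

3.49 g/cm³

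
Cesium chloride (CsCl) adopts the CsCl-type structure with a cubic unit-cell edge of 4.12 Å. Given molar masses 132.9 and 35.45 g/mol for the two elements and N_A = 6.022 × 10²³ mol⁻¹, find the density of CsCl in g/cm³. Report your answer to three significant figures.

4.00 g/cm³

The CsCl-type structure contains Z = 1 formula unit per cell; M(CsCl) = 132.9 + 35.45 = 168.35 g/mol.
a³ = (4.120 × 10^-8 cm)³ = 6.993 × 10^-23 cm³.
ρ = 1 × 168.35 / (6.022 × 10²³ × 6.993 × 10^-23) = 3.997 g/cm³.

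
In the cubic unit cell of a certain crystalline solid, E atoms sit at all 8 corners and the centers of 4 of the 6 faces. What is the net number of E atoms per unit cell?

Corner atoms are shared by 8 cells (1/8 each), face atoms by 2 (1/2 each).
Net atoms = 8 × 1/8 + 4 × 1/2 = 1 + 2 = 3.

3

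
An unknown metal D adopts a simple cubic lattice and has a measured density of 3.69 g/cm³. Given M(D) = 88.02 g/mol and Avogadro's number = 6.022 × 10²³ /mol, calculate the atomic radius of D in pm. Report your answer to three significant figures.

For a simple cubic cell (Z = 1), a³ = Z·M/(N_A·ρ) = 1 × 88.02 / (6.022 × 10²³ × 3.690) = 3.961 × 10^-23 cm³, so a = 3.409 × 10^-8 cm = 340.9 pm.
Atoms touch along the cell edge, so a = 2r, so r = 0.5000 × a = 170 pm.

170 pm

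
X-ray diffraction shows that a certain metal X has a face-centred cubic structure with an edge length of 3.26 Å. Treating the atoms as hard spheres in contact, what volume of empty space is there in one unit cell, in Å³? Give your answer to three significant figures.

8.99 Å³

In an FCC lattice atoms touch along the face diagonal, so √2·a = 4r, so r = 0.3536a = 1.153 Å.
V_cell = a³ = 34.65 Å³; V_atoms = 4 × (4/3)πr³ = 25.65 Å³.
Empty space = 34.65 − 25.65 = 8.99 Å³.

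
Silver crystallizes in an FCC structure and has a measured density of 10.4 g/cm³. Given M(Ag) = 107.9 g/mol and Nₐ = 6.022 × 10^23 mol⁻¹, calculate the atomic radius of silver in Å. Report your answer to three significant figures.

For an FCC cell (Z = 4), a³ = Z·M/(N_A·ρ) = 4 × 107.9 / (6.022 × 10²³ × 10.40) = 6.891 × 10^-23 cm³, so a = 4.100 × 10^-8 cm = 4.100 Å.
Atoms touch along the face diagonal, so √2·a = 4r, so r = 0.3536 × a = 1.45 Å.

1.45 Å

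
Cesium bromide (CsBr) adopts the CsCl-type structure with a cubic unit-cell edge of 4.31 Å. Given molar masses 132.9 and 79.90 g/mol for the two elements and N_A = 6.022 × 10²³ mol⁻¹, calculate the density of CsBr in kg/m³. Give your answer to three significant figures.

The CsCl-type structure contains Z = 1 formula unit per cell; M(CsBr) = 132.9 + 79.90 = 212.8 g/mol.
a³ = (4.310 × 10^-8 cm)³ = 8.006 × 10^-23 cm³.
ρ = 1 × 212.8 / (6.022 × 10²³ × 8.006 × 10^-23) = 4.414 g/cm³ = 4410 kg/m³.

4410 kg/m³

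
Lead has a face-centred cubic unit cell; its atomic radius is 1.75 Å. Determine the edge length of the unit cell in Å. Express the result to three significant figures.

4.95 Å

In an FCC lattice, atoms touch along the face diagonal, so √2·a = 4r.
a = 4r/√2 = 4 × 1.75 / 1.4142 = 4.95 Å.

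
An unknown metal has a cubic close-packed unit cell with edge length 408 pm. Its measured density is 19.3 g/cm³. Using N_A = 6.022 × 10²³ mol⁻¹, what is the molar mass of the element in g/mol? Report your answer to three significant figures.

197 g/mol

An FCC cell has Z = 4 atoms; a = 4.080 × 10^-8 cm.
M = ρ·N_A·a³/Z = 19.3 × 6.022 × 10²³ × 6.792 × 10^-23 / 4 = 197 g/mol.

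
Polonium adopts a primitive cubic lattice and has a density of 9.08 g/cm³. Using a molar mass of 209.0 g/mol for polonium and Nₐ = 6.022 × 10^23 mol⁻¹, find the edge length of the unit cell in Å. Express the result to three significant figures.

With Z = 1 atom per simple cubic cell, a³ = Z·M/(N_A·ρ) = 1 × 209.0 / (6.022 × 10²³ × 9.080 g/cm³) = 3.822 × 10^-23 cm³.
a = (3.822 × 10^-23)^(1/3) = 3.369 × 10^-8 cm = 3.37 Å.

3.37 Å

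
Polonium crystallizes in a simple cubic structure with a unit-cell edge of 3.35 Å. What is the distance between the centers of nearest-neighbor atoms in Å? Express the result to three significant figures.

In a simple cubic structure, atoms touch along the cell edge, so a = 2r; the nearest-neighbor distance equals 2r = 1.000·a.
d = 1.000 × 3.35 = 3.35 Å.

3.35 Å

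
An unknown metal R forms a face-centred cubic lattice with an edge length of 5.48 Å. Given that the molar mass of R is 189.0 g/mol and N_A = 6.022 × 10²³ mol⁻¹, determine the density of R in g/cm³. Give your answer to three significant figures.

An FCC unit cell contains Z = 4 atoms.
Cell volume: a³ = (5.48 Å)³ = (5.480 × 10^-8 cm)³ = 1.646 × 10^-22 cm³.
ρ = Z·M/(N_A·a³) = 4 × 189.0 / (6.022 × 10²³ × 1.646 × 10^-22) = 7.629 g/cm³.

7.63 g/cm³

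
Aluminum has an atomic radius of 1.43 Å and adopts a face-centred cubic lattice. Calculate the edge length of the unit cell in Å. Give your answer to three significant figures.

In an FCC lattice, atoms touch along the face diagonal, so √2·a = 4r.
a = 4r/√2 = 4 × 1.43 / 1.4142 = 4.04 Å.

4.04 Å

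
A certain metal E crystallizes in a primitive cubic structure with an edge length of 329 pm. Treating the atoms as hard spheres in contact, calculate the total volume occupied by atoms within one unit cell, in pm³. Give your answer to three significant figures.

In a simple cubic lattice atoms touch along the cell edge, so a = 2r, so r = 0.5000a = 164.5 pm.
V_atoms = Z × (4/3)πr³ = 1 × (4/3)π × (164.5)³ = 1.86 × 10^7 pm³.

1.86 × 10^7 pm³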